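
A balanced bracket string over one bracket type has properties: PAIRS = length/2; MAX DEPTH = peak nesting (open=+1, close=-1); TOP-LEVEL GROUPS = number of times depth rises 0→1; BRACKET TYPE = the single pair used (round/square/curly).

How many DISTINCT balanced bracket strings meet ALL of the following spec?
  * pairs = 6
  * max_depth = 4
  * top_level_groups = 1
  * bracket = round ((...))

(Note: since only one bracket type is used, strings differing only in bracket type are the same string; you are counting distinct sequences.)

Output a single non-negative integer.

Spec: pairs=6 depth=4 groups=1
Count(depth <= 4) = 34
Count(depth <= 3) = 16
Count(depth == 4) = 34 - 16 = 18

Answer: 18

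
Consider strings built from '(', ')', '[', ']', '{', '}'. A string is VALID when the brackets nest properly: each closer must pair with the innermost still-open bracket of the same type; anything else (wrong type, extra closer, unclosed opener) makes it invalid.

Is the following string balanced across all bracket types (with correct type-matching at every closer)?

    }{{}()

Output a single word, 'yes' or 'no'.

Answer: no

Derivation:
pos 0: saw closer '}' but stack is empty → INVALID
Verdict: unmatched closer '}' at position 0 → no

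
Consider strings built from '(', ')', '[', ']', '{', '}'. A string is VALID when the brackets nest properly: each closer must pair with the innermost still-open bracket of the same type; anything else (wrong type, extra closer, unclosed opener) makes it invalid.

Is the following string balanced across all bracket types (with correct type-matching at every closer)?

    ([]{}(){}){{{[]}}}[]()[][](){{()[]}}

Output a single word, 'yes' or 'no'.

pos 0: push '('; stack = (
pos 1: push '['; stack = ([
pos 2: ']' matches '['; pop; stack = (
pos 3: push '{'; stack = ({
pos 4: '}' matches '{'; pop; stack = (
pos 5: push '('; stack = ((
pos 6: ')' matches '('; pop; stack = (
pos 7: push '{'; stack = ({
pos 8: '}' matches '{'; pop; stack = (
pos 9: ')' matches '('; pop; stack = (empty)
pos 10: push '{'; stack = {
pos 11: push '{'; stack = {{
pos 12: push '{'; stack = {{{
pos 13: push '['; stack = {{{[
pos 14: ']' matches '['; pop; stack = {{{
pos 15: '}' matches '{'; pop; stack = {{
pos 16: '}' matches '{'; pop; stack = {
pos 17: '}' matches '{'; pop; stack = (empty)
pos 18: push '['; stack = [
pos 19: ']' matches '['; pop; stack = (empty)
pos 20: push '('; stack = (
pos 21: ')' matches '('; pop; stack = (empty)
pos 22: push '['; stack = [
pos 23: ']' matches '['; pop; stack = (empty)
pos 24: push '['; stack = [
pos 25: ']' matches '['; pop; stack = (empty)
pos 26: push '('; stack = (
pos 27: ')' matches '('; pop; stack = (empty)
pos 28: push '{'; stack = {
pos 29: push '{'; stack = {{
pos 30: push '('; stack = {{(
pos 31: ')' matches '('; pop; stack = {{
pos 32: push '['; stack = {{[
pos 33: ']' matches '['; pop; stack = {{
pos 34: '}' matches '{'; pop; stack = {
pos 35: '}' matches '{'; pop; stack = (empty)
end: stack empty → VALID
Verdict: properly nested → yes

Answer: yes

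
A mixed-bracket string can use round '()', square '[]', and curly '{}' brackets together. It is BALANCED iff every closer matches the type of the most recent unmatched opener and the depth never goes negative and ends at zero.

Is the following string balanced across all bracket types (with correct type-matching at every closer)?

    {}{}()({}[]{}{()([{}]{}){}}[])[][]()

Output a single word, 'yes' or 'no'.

pos 0: push '{'; stack = {
pos 1: '}' matches '{'; pop; stack = (empty)
pos 2: push '{'; stack = {
pos 3: '}' matches '{'; pop; stack = (empty)
pos 4: push '('; stack = (
pos 5: ')' matches '('; pop; stack = (empty)
pos 6: push '('; stack = (
pos 7: push '{'; stack = ({
pos 8: '}' matches '{'; pop; stack = (
pos 9: push '['; stack = ([
pos 10: ']' matches '['; pop; stack = (
pos 11: push '{'; stack = ({
pos 12: '}' matches '{'; pop; stack = (
pos 13: push '{'; stack = ({
pos 14: push '('; stack = ({(
pos 15: ')' matches '('; pop; stack = ({
pos 16: push '('; stack = ({(
pos 17: push '['; stack = ({([
pos 18: push '{'; stack = ({([{
pos 19: '}' matches '{'; pop; stack = ({([
pos 20: ']' matches '['; pop; stack = ({(
pos 21: push '{'; stack = ({({
pos 22: '}' matches '{'; pop; stack = ({(
pos 23: ')' matches '('; pop; stack = ({
pos 24: push '{'; stack = ({{
pos 25: '}' matches '{'; pop; stack = ({
pos 26: '}' matches '{'; pop; stack = (
pos 27: push '['; stack = ([
pos 28: ']' matches '['; pop; stack = (
pos 29: ')' matches '('; pop; stack = (empty)
pos 30: push '['; stack = [
pos 31: ']' matches '['; pop; stack = (empty)
pos 32: push '['; stack = [
pos 33: ']' matches '['; pop; stack = (empty)
pos 34: push '('; stack = (
pos 35: ')' matches '('; pop; stack = (empty)
end: stack empty → VALID
Verdict: properly nested → yes

Answer: yes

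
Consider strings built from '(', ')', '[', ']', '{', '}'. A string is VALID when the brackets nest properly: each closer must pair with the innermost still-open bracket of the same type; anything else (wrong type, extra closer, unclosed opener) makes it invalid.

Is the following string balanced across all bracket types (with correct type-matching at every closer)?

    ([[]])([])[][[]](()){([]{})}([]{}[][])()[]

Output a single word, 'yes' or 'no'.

Answer: yes

Derivation:
pos 0: push '('; stack = (
pos 1: push '['; stack = ([
pos 2: push '['; stack = ([[
pos 3: ']' matches '['; pop; stack = ([
pos 4: ']' matches '['; pop; stack = (
pos 5: ')' matches '('; pop; stack = (empty)
pos 6: push '('; stack = (
pos 7: push '['; stack = ([
pos 8: ']' matches '['; pop; stack = (
pos 9: ')' matches '('; pop; stack = (empty)
pos 10: push '['; stack = [
pos 11: ']' matches '['; pop; stack = (empty)
pos 12: push '['; stack = [
pos 13: push '['; stack = [[
pos 14: ']' matches '['; pop; stack = [
pos 15: ']' matches '['; pop; stack = (empty)
pos 16: push '('; stack = (
pos 17: push '('; stack = ((
pos 18: ')' matches '('; pop; stack = (
pos 19: ')' matches '('; pop; stack = (empty)
pos 20: push '{'; stack = {
pos 21: push '('; stack = {(
pos 22: push '['; stack = {([
pos 23: ']' matches '['; pop; stack = {(
pos 24: push '{'; stack = {({
pos 25: '}' matches '{'; pop; stack = {(
pos 26: ')' matches '('; pop; stack = {
pos 27: '}' matches '{'; pop; stack = (empty)
pos 28: push '('; stack = (
pos 29: push '['; stack = ([
pos 30: ']' matches '['; pop; stack = (
pos 31: push '{'; stack = ({
pos 32: '}' matches '{'; pop; stack = (
pos 33: push '['; stack = ([
pos 34: ']' matches '['; pop; stack = (
pos 35: push '['; stack = ([
pos 36: ']' matches '['; pop; stack = (
pos 37: ')' matches '('; pop; stack = (empty)
pos 38: push '('; stack = (
pos 39: ')' matches '('; pop; stack = (empty)
pos 40: push '['; stack = [
pos 41: ']' matches '['; pop; stack = (empty)
end: stack empty → VALID
Verdict: properly nested → yes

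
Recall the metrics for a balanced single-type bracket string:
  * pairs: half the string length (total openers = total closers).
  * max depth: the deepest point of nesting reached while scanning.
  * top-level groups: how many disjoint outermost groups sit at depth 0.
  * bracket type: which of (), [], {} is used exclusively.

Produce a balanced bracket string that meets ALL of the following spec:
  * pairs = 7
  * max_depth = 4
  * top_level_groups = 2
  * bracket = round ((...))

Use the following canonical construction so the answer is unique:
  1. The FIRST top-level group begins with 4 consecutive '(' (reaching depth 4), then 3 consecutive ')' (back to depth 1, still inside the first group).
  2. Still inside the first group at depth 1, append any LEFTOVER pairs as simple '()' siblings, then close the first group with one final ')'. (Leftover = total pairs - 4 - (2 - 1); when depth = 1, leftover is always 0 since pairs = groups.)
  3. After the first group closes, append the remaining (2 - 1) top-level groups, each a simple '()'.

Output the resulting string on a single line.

Spec: pairs=7 depth=4 groups=2
Leftover pairs = 7 - 4 - (2-1) = 2
First group: deep chain of depth 4 + 2 sibling pairs
Remaining 1 groups: simple '()' each

Answer: (((()))()())()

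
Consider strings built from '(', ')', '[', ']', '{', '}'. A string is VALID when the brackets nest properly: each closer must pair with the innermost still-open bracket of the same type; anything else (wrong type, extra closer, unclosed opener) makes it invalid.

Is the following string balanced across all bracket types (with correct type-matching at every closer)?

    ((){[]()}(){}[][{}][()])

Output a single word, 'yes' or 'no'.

Answer: yes

Derivation:
pos 0: push '('; stack = (
pos 1: push '('; stack = ((
pos 2: ')' matches '('; pop; stack = (
pos 3: push '{'; stack = ({
pos 4: push '['; stack = ({[
pos 5: ']' matches '['; pop; stack = ({
pos 6: push '('; stack = ({(
pos 7: ')' matches '('; pop; stack = ({
pos 8: '}' matches '{'; pop; stack = (
pos 9: push '('; stack = ((
pos 10: ')' matches '('; pop; stack = (
pos 11: push '{'; stack = ({
pos 12: '}' matches '{'; pop; stack = (
pos 13: push '['; stack = ([
pos 14: ']' matches '['; pop; stack = (
pos 15: push '['; stack = ([
pos 16: push '{'; stack = ([{
pos 17: '}' matches '{'; pop; stack = ([
pos 18: ']' matches '['; pop; stack = (
pos 19: push '['; stack = ([
pos 20: push '('; stack = ([(
pos 21: ')' matches '('; pop; stack = ([
pos 22: ']' matches '['; pop; stack = (
pos 23: ')' matches '('; pop; stack = (empty)
end: stack empty → VALID
Verdict: properly nested → yes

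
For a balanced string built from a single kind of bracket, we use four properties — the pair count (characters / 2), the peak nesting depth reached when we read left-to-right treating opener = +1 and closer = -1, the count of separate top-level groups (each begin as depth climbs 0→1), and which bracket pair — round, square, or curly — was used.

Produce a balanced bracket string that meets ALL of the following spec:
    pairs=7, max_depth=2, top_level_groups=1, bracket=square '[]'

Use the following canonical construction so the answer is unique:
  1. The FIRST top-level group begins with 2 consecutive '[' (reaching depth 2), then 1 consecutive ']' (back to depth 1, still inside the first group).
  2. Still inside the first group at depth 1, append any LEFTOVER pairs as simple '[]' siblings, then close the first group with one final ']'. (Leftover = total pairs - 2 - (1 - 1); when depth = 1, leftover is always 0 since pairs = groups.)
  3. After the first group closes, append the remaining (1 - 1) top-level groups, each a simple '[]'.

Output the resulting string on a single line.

Spec: pairs=7 depth=2 groups=1
Leftover pairs = 7 - 2 - (1-1) = 5
First group: deep chain of depth 2 + 5 sibling pairs
Remaining 0 groups: simple '[]' each

Answer: [[][][][][][]]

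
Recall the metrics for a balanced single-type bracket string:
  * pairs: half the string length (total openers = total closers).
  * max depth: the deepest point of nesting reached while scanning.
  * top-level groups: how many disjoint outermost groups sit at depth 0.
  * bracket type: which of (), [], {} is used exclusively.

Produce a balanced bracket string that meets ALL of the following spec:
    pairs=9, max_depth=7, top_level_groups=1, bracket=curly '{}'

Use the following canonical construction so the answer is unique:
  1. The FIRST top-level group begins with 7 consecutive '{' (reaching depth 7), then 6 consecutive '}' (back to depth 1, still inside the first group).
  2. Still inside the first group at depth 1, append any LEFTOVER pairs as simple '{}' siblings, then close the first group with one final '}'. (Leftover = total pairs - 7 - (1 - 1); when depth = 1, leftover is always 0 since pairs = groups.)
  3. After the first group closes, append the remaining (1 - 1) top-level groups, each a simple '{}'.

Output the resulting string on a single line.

Answer: {{{{{{{}}}}}}{}{}}

Derivation:
Spec: pairs=9 depth=7 groups=1
Leftover pairs = 9 - 7 - (1-1) = 2
First group: deep chain of depth 7 + 2 sibling pairs
Remaining 0 groups: simple '{}' each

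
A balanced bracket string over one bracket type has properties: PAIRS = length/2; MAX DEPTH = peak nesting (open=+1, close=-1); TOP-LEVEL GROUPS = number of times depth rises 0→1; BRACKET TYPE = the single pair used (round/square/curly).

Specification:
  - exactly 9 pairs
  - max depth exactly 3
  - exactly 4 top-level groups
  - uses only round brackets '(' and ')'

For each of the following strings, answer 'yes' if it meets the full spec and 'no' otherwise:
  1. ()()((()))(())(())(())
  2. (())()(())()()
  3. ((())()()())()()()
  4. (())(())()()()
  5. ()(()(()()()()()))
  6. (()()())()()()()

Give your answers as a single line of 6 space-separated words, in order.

String 1 '()()((()))(())(())(())': depth seq [1 0 1 0 1 2 3 2 1 0 1 2 1 0 1 2 1 0 1 2 1 0]
  -> pairs=11 depth=3 groups=6 -> no
String 2 '(())()(())()()': depth seq [1 2 1 0 1 0 1 2 1 0 1 0 1 0]
  -> pairs=7 depth=2 groups=5 -> no
String 3 '((())()()())()()()': depth seq [1 2 3 2 1 2 1 2 1 2 1 0 1 0 1 0 1 0]
  -> pairs=9 depth=3 groups=4 -> yes
String 4 '(())(())()()()': depth seq [1 2 1 0 1 2 1 0 1 0 1 0 1 0]
  -> pairs=7 depth=2 groups=5 -> no
String 5 '()(()(()()()()()))': depth seq [1 0 1 2 1 2 3 2 3 2 3 2 3 2 3 2 1 0]
  -> pairs=9 depth=3 groups=2 -> no
String 6 '(()()())()()()()': depth seq [1 2 1 2 1 2 1 0 1 0 1 0 1 0 1 0]
  -> pairs=8 depth=2 groups=5 -> no

Answer: no no yes no no no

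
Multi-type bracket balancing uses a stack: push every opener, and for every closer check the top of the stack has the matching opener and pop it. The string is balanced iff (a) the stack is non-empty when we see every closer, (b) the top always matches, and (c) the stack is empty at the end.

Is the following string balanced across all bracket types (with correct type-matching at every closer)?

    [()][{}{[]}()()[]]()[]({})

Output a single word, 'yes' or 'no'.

Answer: yes

Derivation:
pos 0: push '['; stack = [
pos 1: push '('; stack = [(
pos 2: ')' matches '('; pop; stack = [
pos 3: ']' matches '['; pop; stack = (empty)
pos 4: push '['; stack = [
pos 5: push '{'; stack = [{
pos 6: '}' matches '{'; pop; stack = [
pos 7: push '{'; stack = [{
pos 8: push '['; stack = [{[
pos 9: ']' matches '['; pop; stack = [{
pos 10: '}' matches '{'; pop; stack = [
pos 11: push '('; stack = [(
pos 12: ')' matches '('; pop; stack = [
pos 13: push '('; stack = [(
pos 14: ')' matches '('; pop; stack = [
pos 15: push '['; stack = [[
pos 16: ']' matches '['; pop; stack = [
pos 17: ']' matches '['; pop; stack = (empty)
pos 18: push '('; stack = (
pos 19: ')' matches '('; pop; stack = (empty)
pos 20: push '['; stack = [
pos 21: ']' matches '['; pop; stack = (empty)
pos 22: push '('; stack = (
pos 23: push '{'; stack = ({
pos 24: '}' matches '{'; pop; stack = (
pos 25: ')' matches '('; pop; stack = (empty)
end: stack empty → VALID
Verdict: properly nested → yes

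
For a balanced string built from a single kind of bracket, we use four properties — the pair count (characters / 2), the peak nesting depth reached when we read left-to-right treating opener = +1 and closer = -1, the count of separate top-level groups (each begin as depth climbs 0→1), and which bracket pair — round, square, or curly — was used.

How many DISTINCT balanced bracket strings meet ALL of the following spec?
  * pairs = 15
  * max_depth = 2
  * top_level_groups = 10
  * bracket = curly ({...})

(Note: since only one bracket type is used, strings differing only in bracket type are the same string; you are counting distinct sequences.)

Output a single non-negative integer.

Answer: 2002

Derivation:
Spec: pairs=15 depth=2 groups=10
Count(depth <= 2) = 2002
Count(depth <= 1) = 0
Count(depth == 2) = 2002 - 0 = 2002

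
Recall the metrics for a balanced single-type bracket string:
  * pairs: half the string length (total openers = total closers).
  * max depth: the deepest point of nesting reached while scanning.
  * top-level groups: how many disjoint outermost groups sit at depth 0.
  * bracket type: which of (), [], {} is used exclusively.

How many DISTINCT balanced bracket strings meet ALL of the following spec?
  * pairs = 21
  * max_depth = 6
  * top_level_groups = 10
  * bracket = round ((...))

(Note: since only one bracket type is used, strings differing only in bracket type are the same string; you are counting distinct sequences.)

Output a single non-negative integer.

Spec: pairs=21 depth=6 groups=10
Count(depth <= 6) = 39205390
Count(depth <= 5) = 36042160
Count(depth == 6) = 39205390 - 36042160 = 3163230

Answer: 3163230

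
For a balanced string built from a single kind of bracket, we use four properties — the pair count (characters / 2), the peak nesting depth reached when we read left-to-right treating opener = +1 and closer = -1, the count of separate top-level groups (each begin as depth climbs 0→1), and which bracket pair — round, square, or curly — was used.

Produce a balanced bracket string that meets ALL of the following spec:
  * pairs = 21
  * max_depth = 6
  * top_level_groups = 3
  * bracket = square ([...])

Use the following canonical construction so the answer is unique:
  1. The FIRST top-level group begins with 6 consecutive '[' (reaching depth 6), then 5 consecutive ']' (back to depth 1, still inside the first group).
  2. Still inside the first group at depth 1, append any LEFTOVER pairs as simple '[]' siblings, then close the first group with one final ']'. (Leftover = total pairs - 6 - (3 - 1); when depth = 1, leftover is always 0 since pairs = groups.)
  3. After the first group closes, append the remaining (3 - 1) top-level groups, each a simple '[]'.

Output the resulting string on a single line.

Spec: pairs=21 depth=6 groups=3
Leftover pairs = 21 - 6 - (3-1) = 13
First group: deep chain of depth 6 + 13 sibling pairs
Remaining 2 groups: simple '[]' each

Answer: [[[[[[]]]]][][][][][][][][][][][][][]][][]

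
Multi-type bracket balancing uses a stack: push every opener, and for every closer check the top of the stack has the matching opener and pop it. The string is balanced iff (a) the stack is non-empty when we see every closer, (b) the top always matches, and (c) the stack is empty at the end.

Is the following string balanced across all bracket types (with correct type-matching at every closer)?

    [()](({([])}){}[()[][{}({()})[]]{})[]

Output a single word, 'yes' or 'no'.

pos 0: push '['; stack = [
pos 1: push '('; stack = [(
pos 2: ')' matches '('; pop; stack = [
pos 3: ']' matches '['; pop; stack = (empty)
pos 4: push '('; stack = (
pos 5: push '('; stack = ((
pos 6: push '{'; stack = (({
pos 7: push '('; stack = (({(
pos 8: push '['; stack = (({([
pos 9: ']' matches '['; pop; stack = (({(
pos 10: ')' matches '('; pop; stack = (({
pos 11: '}' matches '{'; pop; stack = ((
pos 12: ')' matches '('; pop; stack = (
pos 13: push '{'; stack = ({
pos 14: '}' matches '{'; pop; stack = (
pos 15: push '['; stack = ([
pos 16: push '('; stack = ([(
pos 17: ')' matches '('; pop; stack = ([
pos 18: push '['; stack = ([[
pos 19: ']' matches '['; pop; stack = ([
pos 20: push '['; stack = ([[
pos 21: push '{'; stack = ([[{
pos 22: '}' matches '{'; pop; stack = ([[
pos 23: push '('; stack = ([[(
pos 24: push '{'; stack = ([[({
pos 25: push '('; stack = ([[({(
pos 26: ')' matches '('; pop; stack = ([[({
pos 27: '}' matches '{'; pop; stack = ([[(
pos 28: ')' matches '('; pop; stack = ([[
pos 29: push '['; stack = ([[[
pos 30: ']' matches '['; pop; stack = ([[
pos 31: ']' matches '['; pop; stack = ([
pos 32: push '{'; stack = ([{
pos 33: '}' matches '{'; pop; stack = ([
pos 34: saw closer ')' but top of stack is '[' (expected ']') → INVALID
Verdict: type mismatch at position 34: ')' closes '[' → no

Answer: no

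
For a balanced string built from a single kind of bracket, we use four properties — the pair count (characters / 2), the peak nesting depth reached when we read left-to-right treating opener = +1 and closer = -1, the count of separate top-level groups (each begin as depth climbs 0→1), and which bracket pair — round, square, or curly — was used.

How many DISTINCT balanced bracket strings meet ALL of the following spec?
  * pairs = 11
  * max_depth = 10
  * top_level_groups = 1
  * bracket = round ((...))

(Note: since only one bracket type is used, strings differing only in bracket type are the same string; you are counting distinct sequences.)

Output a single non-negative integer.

Answer: 17

Derivation:
Spec: pairs=11 depth=10 groups=1
Count(depth <= 10) = 16795
Count(depth <= 9) = 16778
Count(depth == 10) = 16795 - 16778 = 17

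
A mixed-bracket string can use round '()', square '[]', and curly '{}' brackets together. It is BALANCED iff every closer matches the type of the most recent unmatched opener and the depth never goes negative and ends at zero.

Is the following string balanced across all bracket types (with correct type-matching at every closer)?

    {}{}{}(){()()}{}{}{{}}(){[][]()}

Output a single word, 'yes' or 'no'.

pos 0: push '{'; stack = {
pos 1: '}' matches '{'; pop; stack = (empty)
pos 2: push '{'; stack = {
pos 3: '}' matches '{'; pop; stack = (empty)
pos 4: push '{'; stack = {
pos 5: '}' matches '{'; pop; stack = (empty)
pos 6: push '('; stack = (
pos 7: ')' matches '('; pop; stack = (empty)
pos 8: push '{'; stack = {
pos 9: push '('; stack = {(
pos 10: ')' matches '('; pop; stack = {
pos 11: push '('; stack = {(
pos 12: ')' matches '('; pop; stack = {
pos 13: '}' matches '{'; pop; stack = (empty)
pos 14: push '{'; stack = {
pos 15: '}' matches '{'; pop; stack = (empty)
pos 16: push '{'; stack = {
pos 17: '}' matches '{'; pop; stack = (empty)
pos 18: push '{'; stack = {
pos 19: push '{'; stack = {{
pos 20: '}' matches '{'; pop; stack = {
pos 21: '}' matches '{'; pop; stack = (empty)
pos 22: push '('; stack = (
pos 23: ')' matches '('; pop; stack = (empty)
pos 24: push '{'; stack = {
pos 25: push '['; stack = {[
pos 26: ']' matches '['; pop; stack = {
pos 27: push '['; stack = {[
pos 28: ']' matches '['; pop; stack = {
pos 29: push '('; stack = {(
pos 30: ')' matches '('; pop; stack = {
pos 31: '}' matches '{'; pop; stack = (empty)
end: stack empty → VALID
Verdict: properly nested → yes

Answer: yes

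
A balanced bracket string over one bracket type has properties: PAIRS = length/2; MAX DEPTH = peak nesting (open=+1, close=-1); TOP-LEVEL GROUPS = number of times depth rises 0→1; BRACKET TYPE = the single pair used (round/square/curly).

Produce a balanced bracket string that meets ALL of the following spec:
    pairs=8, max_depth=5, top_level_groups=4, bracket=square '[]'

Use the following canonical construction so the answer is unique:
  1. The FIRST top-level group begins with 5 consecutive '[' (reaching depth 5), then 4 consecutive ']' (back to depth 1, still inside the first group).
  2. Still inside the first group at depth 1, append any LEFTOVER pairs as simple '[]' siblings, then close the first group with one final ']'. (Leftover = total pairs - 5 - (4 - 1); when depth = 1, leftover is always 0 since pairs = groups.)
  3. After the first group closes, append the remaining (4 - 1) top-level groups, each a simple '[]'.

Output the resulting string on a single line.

Answer: [[[[[]]]]][][][]

Derivation:
Spec: pairs=8 depth=5 groups=4
Leftover pairs = 8 - 5 - (4-1) = 0
First group: deep chain of depth 5 + 0 sibling pairs
Remaining 3 groups: simple '[]' each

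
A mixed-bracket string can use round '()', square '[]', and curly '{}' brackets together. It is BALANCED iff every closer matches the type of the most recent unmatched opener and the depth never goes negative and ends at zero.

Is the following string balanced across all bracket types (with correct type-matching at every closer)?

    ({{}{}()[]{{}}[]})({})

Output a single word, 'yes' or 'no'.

pos 0: push '('; stack = (
pos 1: push '{'; stack = ({
pos 2: push '{'; stack = ({{
pos 3: '}' matches '{'; pop; stack = ({
pos 4: push '{'; stack = ({{
pos 5: '}' matches '{'; pop; stack = ({
pos 6: push '('; stack = ({(
pos 7: ')' matches '('; pop; stack = ({
pos 8: push '['; stack = ({[
pos 9: ']' matches '['; pop; stack = ({
pos 10: push '{'; stack = ({{
pos 11: push '{'; stack = ({{{
pos 12: '}' matches '{'; pop; stack = ({{
pos 13: '}' matches '{'; pop; stack = ({
pos 14: push '['; stack = ({[
pos 15: ']' matches '['; pop; stack = ({
pos 16: '}' matches '{'; pop; stack = (
pos 17: ')' matches '('; pop; stack = (empty)
pos 18: push '('; stack = (
pos 19: push '{'; stack = ({
pos 20: '}' matches '{'; pop; stack = (
pos 21: ')' matches '('; pop; stack = (empty)
end: stack empty → VALID
Verdict: properly nested → yes

Answer: yes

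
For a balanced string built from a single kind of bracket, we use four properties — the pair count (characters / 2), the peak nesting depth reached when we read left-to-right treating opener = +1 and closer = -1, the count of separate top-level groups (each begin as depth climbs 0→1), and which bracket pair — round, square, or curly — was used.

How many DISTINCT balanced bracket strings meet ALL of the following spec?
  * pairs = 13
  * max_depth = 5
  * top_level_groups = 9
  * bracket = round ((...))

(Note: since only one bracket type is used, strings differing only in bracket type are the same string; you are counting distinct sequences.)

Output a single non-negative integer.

Spec: pairs=13 depth=5 groups=9
Count(depth <= 5) = 1260
Count(depth <= 4) = 1251
Count(depth == 5) = 1260 - 1251 = 9

Answer: 9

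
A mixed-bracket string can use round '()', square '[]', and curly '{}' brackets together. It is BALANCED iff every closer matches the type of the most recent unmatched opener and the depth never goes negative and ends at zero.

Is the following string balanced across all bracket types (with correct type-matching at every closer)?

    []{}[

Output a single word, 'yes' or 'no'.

Answer: no

Derivation:
pos 0: push '['; stack = [
pos 1: ']' matches '['; pop; stack = (empty)
pos 2: push '{'; stack = {
pos 3: '}' matches '{'; pop; stack = (empty)
pos 4: push '['; stack = [
end: stack still non-empty ([) → INVALID
Verdict: unclosed openers at end: [ → no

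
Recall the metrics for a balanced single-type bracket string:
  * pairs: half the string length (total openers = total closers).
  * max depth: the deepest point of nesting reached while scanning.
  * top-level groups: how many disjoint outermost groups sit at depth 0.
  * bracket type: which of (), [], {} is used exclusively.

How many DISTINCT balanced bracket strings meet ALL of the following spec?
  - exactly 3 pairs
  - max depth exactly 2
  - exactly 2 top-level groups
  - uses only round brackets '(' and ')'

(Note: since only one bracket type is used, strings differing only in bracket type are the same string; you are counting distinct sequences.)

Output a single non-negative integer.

Spec: pairs=3 depth=2 groups=2
Count(depth <= 2) = 2
Count(depth <= 1) = 0
Count(depth == 2) = 2 - 0 = 2

Answer: 2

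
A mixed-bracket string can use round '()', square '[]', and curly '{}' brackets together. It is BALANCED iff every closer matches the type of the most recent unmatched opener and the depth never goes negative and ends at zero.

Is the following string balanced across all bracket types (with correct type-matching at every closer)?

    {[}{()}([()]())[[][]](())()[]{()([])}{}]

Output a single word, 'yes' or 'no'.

pos 0: push '{'; stack = {
pos 1: push '['; stack = {[
pos 2: saw closer '}' but top of stack is '[' (expected ']') → INVALID
Verdict: type mismatch at position 2: '}' closes '[' → no

Answer: no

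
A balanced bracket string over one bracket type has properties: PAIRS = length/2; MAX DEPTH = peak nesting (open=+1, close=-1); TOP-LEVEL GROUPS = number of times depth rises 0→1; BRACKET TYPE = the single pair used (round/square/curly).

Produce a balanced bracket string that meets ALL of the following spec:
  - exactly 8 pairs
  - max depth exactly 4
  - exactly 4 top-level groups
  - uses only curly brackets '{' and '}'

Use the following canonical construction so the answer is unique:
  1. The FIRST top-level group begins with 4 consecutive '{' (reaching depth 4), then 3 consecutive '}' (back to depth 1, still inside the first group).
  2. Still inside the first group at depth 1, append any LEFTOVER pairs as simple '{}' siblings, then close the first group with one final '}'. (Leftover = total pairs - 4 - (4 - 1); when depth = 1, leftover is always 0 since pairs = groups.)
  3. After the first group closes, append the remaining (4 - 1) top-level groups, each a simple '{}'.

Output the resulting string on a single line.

Spec: pairs=8 depth=4 groups=4
Leftover pairs = 8 - 4 - (4-1) = 1
First group: deep chain of depth 4 + 1 sibling pairs
Remaining 3 groups: simple '{}' each

Answer: {{{{}}}{}}{}{}{}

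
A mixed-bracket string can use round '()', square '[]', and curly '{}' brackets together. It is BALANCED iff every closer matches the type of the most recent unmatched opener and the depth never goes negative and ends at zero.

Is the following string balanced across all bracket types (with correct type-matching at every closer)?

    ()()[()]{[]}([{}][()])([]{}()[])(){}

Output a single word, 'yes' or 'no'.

pos 0: push '('; stack = (
pos 1: ')' matches '('; pop; stack = (empty)
pos 2: push '('; stack = (
pos 3: ')' matches '('; pop; stack = (empty)
pos 4: push '['; stack = [
pos 5: push '('; stack = [(
pos 6: ')' matches '('; pop; stack = [
pos 7: ']' matches '['; pop; stack = (empty)
pos 8: push '{'; stack = {
pos 9: push '['; stack = {[
pos 10: ']' matches '['; pop; stack = {
pos 11: '}' matches '{'; pop; stack = (empty)
pos 12: push '('; stack = (
pos 13: push '['; stack = ([
pos 14: push '{'; stack = ([{
pos 15: '}' matches '{'; pop; stack = ([
pos 16: ']' matches '['; pop; stack = (
pos 17: push '['; stack = ([
pos 18: push '('; stack = ([(
pos 19: ')' matches '('; pop; stack = ([
pos 20: ']' matches '['; pop; stack = (
pos 21: ')' matches '('; pop; stack = (empty)
pos 22: push '('; stack = (
pos 23: push '['; stack = ([
pos 24: ']' matches '['; pop; stack = (
pos 25: push '{'; stack = ({
pos 26: '}' matches '{'; pop; stack = (
pos 27: push '('; stack = ((
pos 28: ')' matches '('; pop; stack = (
pos 29: push '['; stack = ([
pos 30: ']' matches '['; pop; stack = (
pos 31: ')' matches '('; pop; stack = (empty)
pos 32: push '('; stack = (
pos 33: ')' matches '('; pop; stack = (empty)
pos 34: push '{'; stack = {
pos 35: '}' matches '{'; pop; stack = (empty)
end: stack empty → VALID
Verdict: properly nested → yes

Answer: yes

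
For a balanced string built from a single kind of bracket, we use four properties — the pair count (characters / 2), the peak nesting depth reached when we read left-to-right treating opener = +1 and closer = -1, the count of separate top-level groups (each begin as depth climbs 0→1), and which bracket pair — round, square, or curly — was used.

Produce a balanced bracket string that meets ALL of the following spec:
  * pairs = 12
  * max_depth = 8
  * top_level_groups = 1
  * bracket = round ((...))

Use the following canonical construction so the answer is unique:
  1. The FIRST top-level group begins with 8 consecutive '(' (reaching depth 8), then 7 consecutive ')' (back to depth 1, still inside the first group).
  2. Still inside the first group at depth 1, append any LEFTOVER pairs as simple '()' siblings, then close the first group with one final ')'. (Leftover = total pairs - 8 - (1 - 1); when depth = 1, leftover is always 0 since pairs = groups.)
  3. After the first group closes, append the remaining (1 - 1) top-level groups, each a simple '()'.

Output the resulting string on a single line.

Spec: pairs=12 depth=8 groups=1
Leftover pairs = 12 - 8 - (1-1) = 4
First group: deep chain of depth 8 + 4 sibling pairs
Remaining 0 groups: simple '()' each

Answer: (((((((()))))))()()()())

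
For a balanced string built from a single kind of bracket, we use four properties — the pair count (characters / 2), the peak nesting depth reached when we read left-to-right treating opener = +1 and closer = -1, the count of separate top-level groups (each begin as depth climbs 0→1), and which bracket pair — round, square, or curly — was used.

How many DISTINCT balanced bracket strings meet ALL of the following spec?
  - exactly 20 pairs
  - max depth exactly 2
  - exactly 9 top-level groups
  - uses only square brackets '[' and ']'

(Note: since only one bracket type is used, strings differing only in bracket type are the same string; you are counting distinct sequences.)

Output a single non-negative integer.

Answer: 75582

Derivation:
Spec: pairs=20 depth=2 groups=9
Count(depth <= 2) = 75582
Count(depth <= 1) = 0
Count(depth == 2) = 75582 - 0 = 75582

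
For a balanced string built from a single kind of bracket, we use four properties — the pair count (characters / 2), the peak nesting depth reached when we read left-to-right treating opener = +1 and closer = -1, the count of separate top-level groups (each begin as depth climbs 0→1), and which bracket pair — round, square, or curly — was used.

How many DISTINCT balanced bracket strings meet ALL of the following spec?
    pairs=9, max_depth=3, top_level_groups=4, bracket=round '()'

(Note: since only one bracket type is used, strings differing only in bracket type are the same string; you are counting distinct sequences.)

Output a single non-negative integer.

Answer: 304

Derivation:
Spec: pairs=9 depth=3 groups=4
Count(depth <= 3) = 360
Count(depth <= 2) = 56
Count(depth == 3) = 360 - 56 = 304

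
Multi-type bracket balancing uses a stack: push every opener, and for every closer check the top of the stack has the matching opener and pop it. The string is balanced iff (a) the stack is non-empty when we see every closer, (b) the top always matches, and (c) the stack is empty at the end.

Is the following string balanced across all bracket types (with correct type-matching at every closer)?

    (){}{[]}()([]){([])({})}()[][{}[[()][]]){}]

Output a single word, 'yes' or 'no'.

Answer: no

Derivation:
pos 0: push '('; stack = (
pos 1: ')' matches '('; pop; stack = (empty)
pos 2: push '{'; stack = {
pos 3: '}' matches '{'; pop; stack = (empty)
pos 4: push '{'; stack = {
pos 5: push '['; stack = {[
pos 6: ']' matches '['; pop; stack = {
pos 7: '}' matches '{'; pop; stack = (empty)
pos 8: push '('; stack = (
pos 9: ')' matches '('; pop; stack = (empty)
pos 10: push '('; stack = (
pos 11: push '['; stack = ([
pos 12: ']' matches '['; pop; stack = (
pos 13: ')' matches '('; pop; stack = (empty)
pos 14: push '{'; stack = {
pos 15: push '('; stack = {(
pos 16: push '['; stack = {([
pos 17: ']' matches '['; pop; stack = {(
pos 18: ')' matches '('; pop; stack = {
pos 19: push '('; stack = {(
pos 20: push '{'; stack = {({
pos 21: '}' matches '{'; pop; stack = {(
pos 22: ')' matches '('; pop; stack = {
pos 23: '}' matches '{'; pop; stack = (empty)
pos 24: push '('; stack = (
pos 25: ')' matches '('; pop; stack = (empty)
pos 26: push '['; stack = [
pos 27: ']' matches '['; pop; stack = (empty)
pos 28: push '['; stack = [
pos 29: push '{'; stack = [{
pos 30: '}' matches '{'; pop; stack = [
pos 31: push '['; stack = [[
pos 32: push '['; stack = [[[
pos 33: push '('; stack = [[[(
pos 34: ')' matches '('; pop; stack = [[[
pos 35: ']' matches '['; pop; stack = [[
pos 36: push '['; stack = [[[
pos 37: ']' matches '['; pop; stack = [[
pos 38: ']' matches '['; pop; stack = [
pos 39: saw closer ')' but top of stack is '[' (expected ']') → INVALID
Verdict: type mismatch at position 39: ')' closes '[' → no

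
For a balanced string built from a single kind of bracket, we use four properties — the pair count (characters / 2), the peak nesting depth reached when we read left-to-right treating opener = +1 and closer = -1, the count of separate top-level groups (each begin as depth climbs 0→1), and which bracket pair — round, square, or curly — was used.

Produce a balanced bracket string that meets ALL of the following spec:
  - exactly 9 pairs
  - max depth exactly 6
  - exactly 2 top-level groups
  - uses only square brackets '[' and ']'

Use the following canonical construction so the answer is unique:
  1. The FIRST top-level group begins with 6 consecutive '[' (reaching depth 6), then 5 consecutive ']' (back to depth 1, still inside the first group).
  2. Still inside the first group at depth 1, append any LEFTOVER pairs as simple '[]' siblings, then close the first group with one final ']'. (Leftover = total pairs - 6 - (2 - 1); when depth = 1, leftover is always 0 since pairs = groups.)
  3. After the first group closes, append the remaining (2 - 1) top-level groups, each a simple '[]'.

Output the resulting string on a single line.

Answer: [[[[[[]]]]][][]][]

Derivation:
Spec: pairs=9 depth=6 groups=2
Leftover pairs = 9 - 6 - (2-1) = 2
First group: deep chain of depth 6 + 2 sibling pairs
Remaining 1 groups: simple '[]' each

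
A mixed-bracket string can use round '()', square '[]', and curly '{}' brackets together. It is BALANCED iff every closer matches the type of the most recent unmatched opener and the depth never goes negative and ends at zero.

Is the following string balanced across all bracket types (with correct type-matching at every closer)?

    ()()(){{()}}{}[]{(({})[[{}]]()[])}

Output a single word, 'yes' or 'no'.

pos 0: push '('; stack = (
pos 1: ')' matches '('; pop; stack = (empty)
pos 2: push '('; stack = (
pos 3: ')' matches '('; pop; stack = (empty)
pos 4: push '('; stack = (
pos 5: ')' matches '('; pop; stack = (empty)
pos 6: push '{'; stack = {
pos 7: push '{'; stack = {{
pos 8: push '('; stack = {{(
pos 9: ')' matches '('; pop; stack = {{
pos 10: '}' matches '{'; pop; stack = {
pos 11: '}' matches '{'; pop; stack = (empty)
pos 12: push '{'; stack = {
pos 13: '}' matches '{'; pop; stack = (empty)
pos 14: push '['; stack = [
pos 15: ']' matches '['; pop; stack = (empty)
pos 16: push '{'; stack = {
pos 17: push '('; stack = {(
pos 18: push '('; stack = {((
pos 19: push '{'; stack = {(({
pos 20: '}' matches '{'; pop; stack = {((
pos 21: ')' matches '('; pop; stack = {(
pos 22: push '['; stack = {([
pos 23: push '['; stack = {([[
pos 24: push '{'; stack = {([[{
pos 25: '}' matches '{'; pop; stack = {([[
pos 26: ']' matches '['; pop; stack = {([
pos 27: ']' matches '['; pop; stack = {(
pos 28: push '('; stack = {((
pos 29: ')' matches '('; pop; stack = {(
pos 30: push '['; stack = {([
pos 31: ']' matches '['; pop; stack = {(
pos 32: ')' matches '('; pop; stack = {
pos 33: '}' matches '{'; pop; stack = (empty)
end: stack empty → VALID
Verdict: properly nested → yes

Answer: yes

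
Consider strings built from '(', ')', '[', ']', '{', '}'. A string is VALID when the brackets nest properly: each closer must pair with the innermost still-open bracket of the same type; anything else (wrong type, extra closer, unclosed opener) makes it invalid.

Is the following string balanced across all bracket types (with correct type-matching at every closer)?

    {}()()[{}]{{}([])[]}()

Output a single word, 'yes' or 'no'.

pos 0: push '{'; stack = {
pos 1: '}' matches '{'; pop; stack = (empty)
pos 2: push '('; stack = (
pos 3: ')' matches '('; pop; stack = (empty)
pos 4: push '('; stack = (
pos 5: ')' matches '('; pop; stack = (empty)
pos 6: push '['; stack = [
pos 7: push '{'; stack = [{
pos 8: '}' matches '{'; pop; stack = [
pos 9: ']' matches '['; pop; stack = (empty)
pos 10: push '{'; stack = {
pos 11: push '{'; stack = {{
pos 12: '}' matches '{'; pop; stack = {
pos 13: push '('; stack = {(
pos 14: push '['; stack = {([
pos 15: ']' matches '['; pop; stack = {(
pos 16: ')' matches '('; pop; stack = {
pos 17: push '['; stack = {[
pos 18: ']' matches '['; pop; stack = {
pos 19: '}' matches '{'; pop; stack = (empty)
pos 20: push '('; stack = (
pos 21: ')' matches '('; pop; stack = (empty)
end: stack empty → VALID
Verdict: properly nested → yes

Answer: yes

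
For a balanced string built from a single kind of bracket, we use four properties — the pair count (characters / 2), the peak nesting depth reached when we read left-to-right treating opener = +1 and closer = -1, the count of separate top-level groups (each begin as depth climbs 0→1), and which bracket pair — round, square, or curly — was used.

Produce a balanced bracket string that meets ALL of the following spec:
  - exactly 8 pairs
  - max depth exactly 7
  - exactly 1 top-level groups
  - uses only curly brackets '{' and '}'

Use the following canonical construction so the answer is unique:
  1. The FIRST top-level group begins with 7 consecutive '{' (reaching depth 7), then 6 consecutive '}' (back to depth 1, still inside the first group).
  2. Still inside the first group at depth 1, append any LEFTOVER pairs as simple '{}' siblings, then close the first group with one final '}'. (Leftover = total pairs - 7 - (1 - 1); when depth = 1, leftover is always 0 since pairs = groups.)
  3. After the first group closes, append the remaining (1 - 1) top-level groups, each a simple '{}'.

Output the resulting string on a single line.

Answer: {{{{{{{}}}}}}{}}

Derivation:
Spec: pairs=8 depth=7 groups=1
Leftover pairs = 8 - 7 - (1-1) = 1
First group: deep chain of depth 7 + 1 sibling pairs
Remaining 0 groups: simple '{}' each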